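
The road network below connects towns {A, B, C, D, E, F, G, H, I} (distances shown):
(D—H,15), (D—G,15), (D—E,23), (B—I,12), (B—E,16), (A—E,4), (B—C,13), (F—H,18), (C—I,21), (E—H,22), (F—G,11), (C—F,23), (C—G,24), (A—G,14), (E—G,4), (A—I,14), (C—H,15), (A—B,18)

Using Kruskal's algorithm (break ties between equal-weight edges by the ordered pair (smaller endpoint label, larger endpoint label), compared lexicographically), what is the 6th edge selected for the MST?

Sort edges by weight, then run Kruskal:
A—E (4): add — endpoints in different components.
E—G (4): add — endpoints in different components.
F—G (11): add — endpoints in different components.
B—I (12): add — endpoints in different components.
B—C (13): add — endpoints in different components.
A—G (14): skip — A and G already connected.
A—I (14): add — endpoints in different components.
C—H (15): add — endpoints in different components.
D—G (15): add — endpoints in different components.
The 6th edge added is A—I.

A-I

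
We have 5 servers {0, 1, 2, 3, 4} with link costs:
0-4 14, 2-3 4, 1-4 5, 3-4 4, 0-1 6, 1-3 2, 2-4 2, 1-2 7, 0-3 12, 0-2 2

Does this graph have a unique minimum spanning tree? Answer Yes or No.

Sort edges by weight, then run Kruskal:
0-2 (2): add. Components now {0,2} {1} {3} {4}
1-3 (2): add. Components now {0,2} {1,3} {4}
2-4 (2): add. Components now {0,2,4} {1,3}
2-3 (4): add. Components now {0,1,2,3,4}
Non-tree edge 3-4 has weight 4, equal to the heaviest edge on its tree cycle — swapping gives another MST of the same weight. Not unique.

No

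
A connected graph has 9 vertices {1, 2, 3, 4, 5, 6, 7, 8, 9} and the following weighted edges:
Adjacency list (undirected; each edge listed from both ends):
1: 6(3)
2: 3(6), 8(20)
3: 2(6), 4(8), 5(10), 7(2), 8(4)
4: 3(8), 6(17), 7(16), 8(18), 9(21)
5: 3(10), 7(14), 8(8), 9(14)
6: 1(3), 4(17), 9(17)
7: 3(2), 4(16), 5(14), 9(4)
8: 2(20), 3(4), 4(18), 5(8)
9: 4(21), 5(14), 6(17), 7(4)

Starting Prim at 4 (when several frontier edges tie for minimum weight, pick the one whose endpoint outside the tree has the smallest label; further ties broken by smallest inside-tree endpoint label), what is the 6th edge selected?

5-8

Grow the tree from 4 using Prim:
Step 1: cheapest edge leaving the tree is 3—4 (8); add 3.
Step 2: cheapest edge leaving the tree is 3—7 (2); add 7.
Step 3: cheapest edge leaving the tree is 3—8 (4); add 8.
Step 4: cheapest edge leaving the tree is 7—9 (4); add 9.
Step 5: cheapest edge leaving the tree is 2—3 (6); add 2.
Step 6: cheapest edge leaving the tree is 5—8 (8); add 5.
Step 7: cheapest edge leaving the tree is 4—6 (17); add 6.
Step 8: cheapest edge leaving the tree is 1—6 (3); add 1.
The 6th edge added is 5—8.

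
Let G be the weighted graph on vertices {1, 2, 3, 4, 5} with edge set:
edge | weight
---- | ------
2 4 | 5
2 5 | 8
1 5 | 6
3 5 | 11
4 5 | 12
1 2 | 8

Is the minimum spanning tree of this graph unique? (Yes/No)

No

Sort edges by weight, then run Kruskal:
2 4 (5): add — endpoints in different components.
1 5 (6): add — endpoints in different components.
1 2 (8): add — endpoints in different components.
2 5 (8): skip — 2 and 5 already connected.
3 5 (11): add — endpoints in different components.
Non-tree edge 2 5 has weight 8, equal to the heaviest edge on its tree cycle — swapping gives another MST of the same weight. Not unique.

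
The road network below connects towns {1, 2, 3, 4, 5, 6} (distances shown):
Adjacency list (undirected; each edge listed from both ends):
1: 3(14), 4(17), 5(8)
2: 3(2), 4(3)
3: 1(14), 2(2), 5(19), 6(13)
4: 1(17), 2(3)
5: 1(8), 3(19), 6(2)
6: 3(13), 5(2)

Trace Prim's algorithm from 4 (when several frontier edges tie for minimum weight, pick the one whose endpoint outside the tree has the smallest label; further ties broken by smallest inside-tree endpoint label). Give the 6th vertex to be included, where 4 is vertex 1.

1

Prim, starting at 4.
Step 1: cheapest edge leaving the tree is 2 4 (3); add 2.
Step 2: cheapest edge leaving the tree is 2 3 (2); add 3.
Step 3: cheapest edge leaving the tree is 3 6 (13); add 6.
Step 4: cheapest edge leaving the tree is 5 6 (2); add 5.
Step 5: cheapest edge leaving the tree is 1 5 (8); add 1.
Vertex order: 4, 2, 3, 6, 5, 1. The 6th vertex is 1.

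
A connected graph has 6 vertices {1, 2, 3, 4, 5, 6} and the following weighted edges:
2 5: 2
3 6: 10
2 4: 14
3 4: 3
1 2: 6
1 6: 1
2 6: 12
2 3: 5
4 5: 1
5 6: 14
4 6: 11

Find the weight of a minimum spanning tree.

13

Sort edges by weight, then run Kruskal:
1 6 (1): add — endpoints in different components.
4 5 (1): add — endpoints in different components.
2 5 (2): add — endpoints in different components.
3 4 (3): add — endpoints in different components.
2 3 (5): skip — 2 and 3 already connected.
1 2 (6): add — endpoints in different components.
MST edges: 1 6, 4 5, 2 5, 3 4, 1 2; total weight 1+1+2+3+6 = 13.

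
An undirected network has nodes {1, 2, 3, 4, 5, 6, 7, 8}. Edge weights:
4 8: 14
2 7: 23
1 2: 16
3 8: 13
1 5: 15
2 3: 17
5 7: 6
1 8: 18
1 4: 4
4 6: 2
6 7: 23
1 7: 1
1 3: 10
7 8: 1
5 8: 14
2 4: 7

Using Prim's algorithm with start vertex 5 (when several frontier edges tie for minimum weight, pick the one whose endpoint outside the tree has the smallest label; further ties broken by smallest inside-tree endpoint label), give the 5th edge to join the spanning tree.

4-6

Grow the tree from 5 using Prim:
Step 1: cheapest edge leaving the tree is 5 7 (6); add 7.
Step 2: cheapest edge leaving the tree is 1 7 (1); add 1.
Step 3: cheapest edge leaving the tree is 7 8 (1); add 8.
Step 4: cheapest edge leaving the tree is 1 4 (4); add 4.
Step 5: cheapest edge leaving the tree is 4 6 (2); add 6.
Step 6: cheapest edge leaving the tree is 2 4 (7); add 2.
Step 7: cheapest edge leaving the tree is 1 3 (10); add 3.
The 5th edge added is 4 6.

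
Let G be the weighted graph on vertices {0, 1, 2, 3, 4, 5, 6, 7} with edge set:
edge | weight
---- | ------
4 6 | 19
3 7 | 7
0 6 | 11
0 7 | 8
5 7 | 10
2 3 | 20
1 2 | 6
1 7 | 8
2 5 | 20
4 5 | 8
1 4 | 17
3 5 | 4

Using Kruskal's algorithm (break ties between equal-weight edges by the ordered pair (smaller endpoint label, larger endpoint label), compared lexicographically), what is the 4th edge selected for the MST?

Sort edges by weight, then run Kruskal:
3 5 (4): add — endpoints in different components.
1 2 (6): add — endpoints in different components.
3 7 (7): add — endpoints in different components.
0 7 (8): add — endpoints in different components.
1 7 (8): add — endpoints in different components.
4 5 (8): add — endpoints in different components.
5 7 (10): skip — 5 and 7 already connected.
0 6 (11): add — endpoints in different components.
The 4th edge added is 0 7.

0-7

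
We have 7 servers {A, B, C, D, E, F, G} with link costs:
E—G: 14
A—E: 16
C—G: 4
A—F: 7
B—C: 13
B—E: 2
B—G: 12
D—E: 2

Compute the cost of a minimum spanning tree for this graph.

43

Kruskal: consider edges lightest-first.
B—E (2): add — endpoints in different components.
D—E (2): add — endpoints in different components.
C—G (4): add — endpoints in different components.
A—F (7): add — endpoints in different components.
B—G (12): add — endpoints in different components.
B—C (13): skip — B and C already connected.
E—G (14): skip — E and G already connected.
A—E (16): add — endpoints in different components.
MST edges: B—E, D—E, C—G, A—F, B—G, A—E; total weight 2+2+4+7+12+16 = 43.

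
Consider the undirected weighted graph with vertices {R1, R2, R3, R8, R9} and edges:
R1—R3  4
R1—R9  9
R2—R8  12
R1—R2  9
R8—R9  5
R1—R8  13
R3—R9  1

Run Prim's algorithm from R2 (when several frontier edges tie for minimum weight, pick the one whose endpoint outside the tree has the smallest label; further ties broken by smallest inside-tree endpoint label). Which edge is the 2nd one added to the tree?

R1-R3

Prim's algorithm from R2:
Step 1: cheapest edge leaving the tree is R1—R2 (9); add R1.
Step 2: cheapest edge leaving the tree is R1—R3 (4); add R3.
Step 3: cheapest edge leaving the tree is R3—R9 (1); add R9.
Step 4: cheapest edge leaving the tree is R8—R9 (5); add R8.
The 2nd edge added is R1—R3.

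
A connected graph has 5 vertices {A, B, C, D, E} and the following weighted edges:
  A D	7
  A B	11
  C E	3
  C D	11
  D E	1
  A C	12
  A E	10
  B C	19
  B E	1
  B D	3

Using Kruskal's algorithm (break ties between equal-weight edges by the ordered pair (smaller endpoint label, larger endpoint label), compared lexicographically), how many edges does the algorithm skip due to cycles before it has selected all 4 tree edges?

Kruskal's algorithm — process edges by increasing weight (ties by edge label):
B E (1): add. Components now {A} {B,E} {C} {D}
D E (1): add. Components now {A} {B,D,E} {C}
B D (3): skip — B and D already connected.
C E (3): add. Components now {A} {B,C,D,E}
A D (7): add. Components now {A,B,C,D,E}
Edges rejected before the tree was complete: 1.

1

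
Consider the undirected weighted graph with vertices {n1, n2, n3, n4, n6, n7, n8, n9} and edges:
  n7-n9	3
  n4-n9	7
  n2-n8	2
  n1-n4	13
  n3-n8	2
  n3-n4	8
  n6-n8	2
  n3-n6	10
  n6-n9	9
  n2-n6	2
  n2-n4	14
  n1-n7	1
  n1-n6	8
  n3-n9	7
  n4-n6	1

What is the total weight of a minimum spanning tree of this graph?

Kruskal: consider edges lightest-first.
n1-n7 (1): add — endpoints in different components.
n4-n6 (1): add — endpoints in different components.
n2-n6 (2): add — endpoints in different components.
n2-n8 (2): add — endpoints in different components.
n3-n8 (2): add — endpoints in different components.
n6-n8 (2): skip — n8 and n6 already connected.
n7-n9 (3): add — endpoints in different components.
n3-n9 (7): add — endpoints in different components.
MST edges: n1-n7, n4-n6, n2-n6, n2-n8, n3-n8, n7-n9, n3-n9; total weight 1+1+2+2+2+3+7 = 18.

18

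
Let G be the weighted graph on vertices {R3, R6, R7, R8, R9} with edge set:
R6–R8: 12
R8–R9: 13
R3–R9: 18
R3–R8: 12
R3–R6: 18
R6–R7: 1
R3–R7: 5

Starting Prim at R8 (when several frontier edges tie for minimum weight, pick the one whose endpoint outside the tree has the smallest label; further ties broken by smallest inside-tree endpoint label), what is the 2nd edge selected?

Prim, starting at R8.
Step 1: cheapest edge leaving the tree is R3–R8 (12); add R3.
Step 2: cheapest edge leaving the tree is R3–R7 (5); add R7.
Step 3: cheapest edge leaving the tree is R6–R7 (1); add R6.
Step 4: cheapest edge leaving the tree is R8–R9 (13); add R9.
The 2nd edge added is R3–R7.

R3-R7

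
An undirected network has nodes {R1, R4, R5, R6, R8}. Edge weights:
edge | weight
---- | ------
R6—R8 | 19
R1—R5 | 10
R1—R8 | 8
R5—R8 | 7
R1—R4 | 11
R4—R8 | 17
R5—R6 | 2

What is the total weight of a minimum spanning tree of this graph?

28

Prim's algorithm from R1:
Step 1: frontier [R1—R8 8, R1—R5 10, R1—R4 11] → take R1—R8 (8); add R8.
Step 2: frontier [R1—R5 10, R1—R4 11, R5—R8 7, R4—R8 17, R6—R8 19] → take R5—R8 (7); add R5.
Step 3: frontier [R1—R4 11, R5—R6 2, R4—R8 17, R6—R8 19] → take R5—R6 (2); add R6.
Step 4: frontier [R1—R4 11, R4—R8 17] → take R1—R4 (11); add R4.
MST edges: R1—R8, R5—R8, R5—R6, R1—R4; total weight 8+7+2+11 = 28.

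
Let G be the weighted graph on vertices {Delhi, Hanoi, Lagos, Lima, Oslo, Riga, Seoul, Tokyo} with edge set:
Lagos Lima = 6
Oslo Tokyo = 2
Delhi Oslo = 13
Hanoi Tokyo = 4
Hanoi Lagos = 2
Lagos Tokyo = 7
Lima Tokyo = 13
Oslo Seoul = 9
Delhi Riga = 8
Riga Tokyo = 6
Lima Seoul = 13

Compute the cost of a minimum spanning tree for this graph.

Prim's algorithm from Seoul:
Step 1: frontier [Oslo Seoul 9, Lima Seoul 13] → take Oslo Seoul (9); add Oslo.
Step 2: frontier [Oslo Tokyo 2, Delhi Oslo 13, Lima Seoul 13] → take Oslo Tokyo (2); add Tokyo.
Step 3: frontier [Delhi Oslo 13, Lima Seoul 13, Hanoi Tokyo 4, Riga Tokyo 6, Lagos Tokyo 7, Lima Tokyo 13] → take Hanoi Tokyo (4); add Hanoi.
Step 4: frontier [Hanoi Lagos 2, Delhi Oslo 13, Lima Seoul 13, Riga Tokyo 6, Lagos Tokyo 7, Lima Tokyo 13] → take Hanoi Lagos (2); add Lagos.
Step 5: frontier [Lagos Lima 6, Delhi Oslo 13, Lima Seoul 13, Riga Tokyo 6, Lima Tokyo 13] → take Lagos Lima (6); add Lima.
Step 6: frontier [Delhi Oslo 13, Riga Tokyo 6] → take Riga Tokyo (6); add Riga.
Step 7: frontier [Delhi Oslo 13, Delhi Riga 8] → take Delhi Riga (8); add Delhi.
MST edges: Oslo Seoul, Oslo Tokyo, Hanoi Tokyo, Hanoi Lagos, Lagos Lima, Riga Tokyo, Delhi Riga; total weight 9+2+4+2+6+6+8 = 37.

37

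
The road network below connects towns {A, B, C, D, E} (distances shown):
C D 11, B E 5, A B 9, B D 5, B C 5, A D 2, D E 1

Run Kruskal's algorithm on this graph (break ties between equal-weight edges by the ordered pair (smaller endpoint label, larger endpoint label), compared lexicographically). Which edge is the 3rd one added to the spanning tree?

B-C

Kruskal's algorithm — process edges by increasing weight (ties by edge label):
D E (1): add — endpoints in different components.
A D (2): add — endpoints in different components.
B C (5): add — endpoints in different components.
B D (5): add — endpoints in different components.
The 3rd edge added is B C.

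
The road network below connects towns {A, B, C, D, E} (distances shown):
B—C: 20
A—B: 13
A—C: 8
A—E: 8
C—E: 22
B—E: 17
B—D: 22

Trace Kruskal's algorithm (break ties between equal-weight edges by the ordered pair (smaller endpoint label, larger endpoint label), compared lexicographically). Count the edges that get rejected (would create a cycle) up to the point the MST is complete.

2

Kruskal: consider edges lightest-first.
A—C (8): add — endpoints in different components.
A—E (8): add — endpoints in different components.
A—B (13): add — endpoints in different components.
B—E (17): skip — B and E already connected.
B—C (20): skip — B and C already connected.
B—D (22): add — endpoints in different components.
Edges rejected before the tree was complete: 2.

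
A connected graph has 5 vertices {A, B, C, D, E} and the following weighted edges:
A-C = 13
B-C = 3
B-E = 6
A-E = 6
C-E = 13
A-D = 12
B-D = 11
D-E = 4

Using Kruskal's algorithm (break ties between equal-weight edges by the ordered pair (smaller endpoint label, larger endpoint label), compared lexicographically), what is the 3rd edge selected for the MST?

A-E

Kruskal's algorithm — process edges by increasing weight (ties by edge label):
B-C (3): add. Components now {A} {B,C} {D} {E}
D-E (4): add. Components now {A} {B,C} {D,E}
A-E (6): add. Components now {A,D,E} {B,C}
B-E (6): add. Components now {A,B,C,D,E}
The 3rd edge added is A-E.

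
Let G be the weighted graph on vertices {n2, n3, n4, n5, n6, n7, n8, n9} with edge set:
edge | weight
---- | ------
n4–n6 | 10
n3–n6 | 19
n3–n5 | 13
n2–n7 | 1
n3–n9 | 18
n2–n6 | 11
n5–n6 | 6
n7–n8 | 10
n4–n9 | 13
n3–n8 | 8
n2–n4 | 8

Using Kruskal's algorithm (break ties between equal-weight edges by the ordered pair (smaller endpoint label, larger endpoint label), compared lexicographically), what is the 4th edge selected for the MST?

Kruskal: consider edges lightest-first.
n2–n7 (1): add — endpoints in different components.
n5–n6 (6): add — endpoints in different components.
n2–n4 (8): add — endpoints in different components.
n3–n8 (8): add — endpoints in different components.
n4–n6 (10): add — endpoints in different components.
n7–n8 (10): add — endpoints in different components.
n2–n6 (11): skip — n6 and n2 already connected.
n3–n5 (13): skip — n5 and n3 already connected.
n4–n9 (13): add — endpoints in different components.
The 4th edge added is n3–n8.

n3-n8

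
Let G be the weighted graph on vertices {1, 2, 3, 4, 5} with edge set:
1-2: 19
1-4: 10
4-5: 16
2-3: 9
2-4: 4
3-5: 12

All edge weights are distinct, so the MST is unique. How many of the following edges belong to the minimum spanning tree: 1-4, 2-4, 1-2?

2

Kruskal's algorithm — process edges by increasing weight (ties by edge label):
2-4 (4): add — endpoints in different components.
2-3 (9): add — endpoints in different components.
1-4 (10): add — endpoints in different components.
3-5 (12): add — endpoints in different components.
MST edge set: {2-4, 2-3, 1-4, 3-5}.
Of the listed edges, {1-4, 2-4} are in the MST → 2.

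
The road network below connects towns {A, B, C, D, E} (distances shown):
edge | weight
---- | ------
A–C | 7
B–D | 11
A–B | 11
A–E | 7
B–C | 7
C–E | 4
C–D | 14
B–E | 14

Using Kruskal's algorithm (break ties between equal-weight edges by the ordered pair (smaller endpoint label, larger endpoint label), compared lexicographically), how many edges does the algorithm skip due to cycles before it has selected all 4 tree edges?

2

Kruskal: consider edges lightest-first.
C–E (4): add — endpoints in different components.
A–C (7): add — endpoints in different components.
A–E (7): skip — A and E already connected.
B–C (7): add — endpoints in different components.
A–B (11): skip — A and B already connected.
B–D (11): add — endpoints in different components.
Edges rejected before the tree was complete: 2.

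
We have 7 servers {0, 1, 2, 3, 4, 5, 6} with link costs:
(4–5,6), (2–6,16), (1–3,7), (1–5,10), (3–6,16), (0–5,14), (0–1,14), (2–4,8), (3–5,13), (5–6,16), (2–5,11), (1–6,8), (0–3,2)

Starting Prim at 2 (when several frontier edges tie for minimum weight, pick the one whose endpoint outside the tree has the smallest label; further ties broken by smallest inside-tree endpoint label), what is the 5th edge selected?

Prim's algorithm from 2:
Step 1: cheapest edge leaving the tree is 2–4 (8); add 4.
Step 2: cheapest edge leaving the tree is 4–5 (6); add 5.
Step 3: cheapest edge leaving the tree is 1–5 (10); add 1.
Step 4: cheapest edge leaving the tree is 1–3 (7); add 3.
Step 5: cheapest edge leaving the tree is 0–3 (2); add 0.
Step 6: cheapest edge leaving the tree is 1–6 (8); add 6.
The 5th edge added is 0–3.

0-3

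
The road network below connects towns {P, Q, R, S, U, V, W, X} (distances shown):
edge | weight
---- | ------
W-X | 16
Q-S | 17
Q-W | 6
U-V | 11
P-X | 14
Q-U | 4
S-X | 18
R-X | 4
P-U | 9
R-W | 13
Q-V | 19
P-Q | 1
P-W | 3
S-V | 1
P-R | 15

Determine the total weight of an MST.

37

Sort edges by weight, then run Kruskal:
P-Q (1): add — endpoints in different components.
S-V (1): add — endpoints in different components.
P-W (3): add — endpoints in different components.
Q-U (4): add — endpoints in different components.
R-X (4): add — endpoints in different components.
Q-W (6): skip — Q and W already connected.
P-U (9): skip — U and P already connected.
U-V (11): add — endpoints in different components.
R-W (13): add — endpoints in different components.
MST edges: P-Q, S-V, P-W, Q-U, R-X, U-V, R-W; total weight 1+1+3+4+4+11+13 = 37.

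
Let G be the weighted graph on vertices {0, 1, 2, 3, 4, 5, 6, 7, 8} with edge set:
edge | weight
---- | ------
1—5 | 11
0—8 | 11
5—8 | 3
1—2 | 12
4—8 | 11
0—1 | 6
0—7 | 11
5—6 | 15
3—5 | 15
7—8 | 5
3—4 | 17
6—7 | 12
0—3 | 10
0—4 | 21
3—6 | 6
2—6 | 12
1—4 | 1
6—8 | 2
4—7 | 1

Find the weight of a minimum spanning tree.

Sort edges by weight, then run Kruskal:
1—4 (1): add — endpoints in different components.
4—7 (1): add — endpoints in different components.
6—8 (2): add — endpoints in different components.
5—8 (3): add — endpoints in different components.
7—8 (5): add — endpoints in different components.
0—1 (6): add — endpoints in different components.
3—6 (6): add — endpoints in different components.
0—3 (10): skip — 0 and 3 already connected.
0—7 (11): skip — 0 and 7 already connected.
0—8 (11): skip — 0 and 8 already connected.
1—5 (11): skip — 1 and 5 already connected.
4—8 (11): skip — 4 and 8 already connected.
1—2 (12): add — endpoints in different components.
MST edges: 1—4, 4—7, 6—8, 5—8, 7—8, 0—1, 3—6, 1—2; total weight 1+1+2+3+5+6+6+12 = 36.

36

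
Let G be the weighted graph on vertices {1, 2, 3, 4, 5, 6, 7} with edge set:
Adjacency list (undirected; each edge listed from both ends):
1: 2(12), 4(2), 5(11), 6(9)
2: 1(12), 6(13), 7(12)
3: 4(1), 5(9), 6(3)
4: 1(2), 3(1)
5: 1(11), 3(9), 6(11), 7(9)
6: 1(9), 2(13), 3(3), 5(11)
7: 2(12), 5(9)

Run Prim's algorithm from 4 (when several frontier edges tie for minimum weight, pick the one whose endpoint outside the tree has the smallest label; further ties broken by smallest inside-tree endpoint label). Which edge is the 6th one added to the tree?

1-2

Grow the tree from 4 using Prim:
Step 1: frontier [3–4 1, 1–4 2] → take 3–4 (1); add 3.
Step 2: frontier [3–6 3, 3–5 9, 1–4 2] → take 1–4 (2); add 1.
Step 3: frontier [1–6 9, 1–5 11, 1–2 12, 3–6 3, 3–5 9] → take 3–6 (3); add 6.
Step 4: frontier [1–5 11, 1–2 12, 3–5 9, 5–6 11, 2–6 13] → take 3–5 (9); add 5.
Step 5: frontier [1–2 12, 5–7 9, 2–6 13] → take 5–7 (9); add 7.
Step 6: frontier [1–2 12, 2–6 13, 2–7 12] → take 1–2 (12); add 2.
The 6th edge added is 1–2.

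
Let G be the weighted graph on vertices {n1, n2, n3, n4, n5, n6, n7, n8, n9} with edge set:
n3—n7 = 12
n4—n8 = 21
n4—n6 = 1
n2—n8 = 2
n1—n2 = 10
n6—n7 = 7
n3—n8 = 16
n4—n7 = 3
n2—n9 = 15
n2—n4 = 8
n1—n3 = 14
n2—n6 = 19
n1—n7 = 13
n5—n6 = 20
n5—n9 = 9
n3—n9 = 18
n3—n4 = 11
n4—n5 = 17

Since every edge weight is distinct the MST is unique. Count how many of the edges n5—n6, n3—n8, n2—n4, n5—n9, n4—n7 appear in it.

3

Kruskal: consider edges lightest-first.
n4—n6 (1): add — endpoints in different components.
n2—n8 (2): add — endpoints in different components.
n4—n7 (3): add — endpoints in different components.
n6—n7 (7): skip — n7 and n6 already connected.
n2—n4 (8): add — endpoints in different components.
n5—n9 (9): add — endpoints in different components.
n1—n2 (10): add — endpoints in different components.
n3—n4 (11): add — endpoints in different components.
n3—n7 (12): skip — n7 and n3 already connected.
n1—n7 (13): skip — n1 and n7 already connected.
n1—n3 (14): skip — n1 and n3 already connected.
n2—n9 (15): add — endpoints in different components.
MST edge set: {n4—n6, n2—n8, n4—n7, n2—n4, n5—n9, n1—n2, n3—n4, n2—n9}.
Of the listed edges, {n2—n4, n5—n9, n4—n7} are in the MST → 3.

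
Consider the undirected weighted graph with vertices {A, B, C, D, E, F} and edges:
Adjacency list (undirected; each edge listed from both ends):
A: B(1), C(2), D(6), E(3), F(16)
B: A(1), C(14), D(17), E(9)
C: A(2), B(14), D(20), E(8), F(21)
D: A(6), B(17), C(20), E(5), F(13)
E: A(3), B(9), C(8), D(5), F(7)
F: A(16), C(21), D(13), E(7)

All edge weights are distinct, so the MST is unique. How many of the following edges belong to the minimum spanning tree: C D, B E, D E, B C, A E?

Kruskal's algorithm — process edges by increasing weight (ties by edge label):
A B (1): add — endpoints in different components.
A C (2): add — endpoints in different components.
A E (3): add — endpoints in different components.
D E (5): add — endpoints in different components.
A D (6): skip — A and D already connected.
E F (7): add — endpoints in different components.
MST edge set: {A B, A C, A E, D E, E F}.
Of the listed edges, {D E, A E} are in the MST → 2.

2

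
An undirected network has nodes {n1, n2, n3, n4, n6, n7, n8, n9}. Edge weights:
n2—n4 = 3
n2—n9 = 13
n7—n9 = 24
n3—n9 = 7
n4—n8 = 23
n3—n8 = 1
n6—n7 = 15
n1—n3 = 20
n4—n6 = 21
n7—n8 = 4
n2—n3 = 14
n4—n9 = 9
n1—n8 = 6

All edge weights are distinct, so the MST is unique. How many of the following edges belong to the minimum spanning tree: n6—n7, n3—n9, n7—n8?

3

Sort edges by weight, then run Kruskal:
n3—n8 (1): add — endpoints in different components.
n2—n4 (3): add — endpoints in different components.
n7—n8 (4): add — endpoints in different components.
n1—n8 (6): add — endpoints in different components.
n3—n9 (7): add — endpoints in different components.
n4—n9 (9): add — endpoints in different components.
n2—n9 (13): skip — n9 and n2 already connected.
n2—n3 (14): skip — n3 and n2 already connected.
n6—n7 (15): add — endpoints in different components.
MST edge set: {n3—n8, n2—n4, n7—n8, n1—n8, n3—n9, n4—n9, n6—n7}.
Of the listed edges, {n6—n7, n3—n9, n7—n8} are in the MST → 3.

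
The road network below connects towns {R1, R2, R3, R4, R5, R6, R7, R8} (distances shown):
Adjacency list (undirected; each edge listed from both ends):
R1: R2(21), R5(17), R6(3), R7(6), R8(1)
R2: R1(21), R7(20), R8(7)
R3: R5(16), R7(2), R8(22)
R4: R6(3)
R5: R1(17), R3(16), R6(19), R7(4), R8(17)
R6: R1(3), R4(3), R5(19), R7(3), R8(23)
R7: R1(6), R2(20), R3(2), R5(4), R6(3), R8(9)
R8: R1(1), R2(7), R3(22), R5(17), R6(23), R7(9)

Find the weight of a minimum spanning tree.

Kruskal: consider edges lightest-first.
R1–R8 (1): add — endpoints in different components.
R3–R7 (2): add — endpoints in different components.
R1–R6 (3): add — endpoints in different components.
R4–R6 (3): add — endpoints in different components.
R6–R7 (3): add — endpoints in different components.
R5–R7 (4): add — endpoints in different components.
R1–R7 (6): skip — R1 and R7 already connected.
R2–R8 (7): add — endpoints in different components.
MST edges: R1–R8, R3–R7, R1–R6, R4–R6, R6–R7, R5–R7, R2–R8; total weight 1+2+3+3+3+4+7 = 23.

23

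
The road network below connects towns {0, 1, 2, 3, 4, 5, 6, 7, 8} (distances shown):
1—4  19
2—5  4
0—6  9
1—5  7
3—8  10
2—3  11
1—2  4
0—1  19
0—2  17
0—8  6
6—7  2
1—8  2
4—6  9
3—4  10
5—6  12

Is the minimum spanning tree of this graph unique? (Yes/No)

No

Kruskal's algorithm — process edges by increasing weight (ties by edge label):
1—8 (2): add — endpoints in different components.
6—7 (2): add — endpoints in different components.
1—2 (4): add — endpoints in different components.
2—5 (4): add — endpoints in different components.
0—8 (6): add — endpoints in different components.
1—5 (7): skip — 1 and 5 already connected.
0—6 (9): add — endpoints in different components.
4—6 (9): add — endpoints in different components.
3—4 (10): add — endpoints in different components.
Non-tree edge 3—8 has weight 10, equal to the heaviest edge on its tree cycle — swapping gives another MST of the same weight. Not unique.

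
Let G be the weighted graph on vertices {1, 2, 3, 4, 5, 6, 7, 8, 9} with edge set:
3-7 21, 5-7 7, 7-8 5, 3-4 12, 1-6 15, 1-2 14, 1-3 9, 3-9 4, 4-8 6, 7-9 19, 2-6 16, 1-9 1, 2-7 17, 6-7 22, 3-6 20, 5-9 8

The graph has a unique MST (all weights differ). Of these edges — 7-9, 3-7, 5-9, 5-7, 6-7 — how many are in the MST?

2

Kruskal's algorithm — process edges by increasing weight (ties by edge label):
1-9 (1): add — endpoints in different components.
3-9 (4): add — endpoints in different components.
7-8 (5): add — endpoints in different components.
4-8 (6): add — endpoints in different components.
5-7 (7): add — endpoints in different components.
5-9 (8): add — endpoints in different components.
1-3 (9): skip — 1 and 3 already connected.
3-4 (12): skip — 3 and 4 already connected.
1-2 (14): add — endpoints in different components.
1-6 (15): add — endpoints in different components.
MST edge set: {1-9, 3-9, 7-8, 4-8, 5-7, 5-9, 1-2, 1-6}.
Of the listed edges, {5-9, 5-7} are in the MST → 2.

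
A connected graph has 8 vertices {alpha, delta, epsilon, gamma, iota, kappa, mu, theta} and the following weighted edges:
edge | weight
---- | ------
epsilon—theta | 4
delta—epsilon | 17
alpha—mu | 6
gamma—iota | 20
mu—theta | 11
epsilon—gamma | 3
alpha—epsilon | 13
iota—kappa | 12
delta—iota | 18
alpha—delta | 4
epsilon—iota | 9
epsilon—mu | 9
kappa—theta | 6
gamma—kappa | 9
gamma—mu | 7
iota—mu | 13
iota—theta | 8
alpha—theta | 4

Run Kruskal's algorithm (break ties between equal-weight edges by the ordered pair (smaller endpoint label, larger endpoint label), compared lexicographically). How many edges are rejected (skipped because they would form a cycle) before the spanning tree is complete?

1

Sort edges by weight, then run Kruskal:
epsilon—gamma (3): add — endpoints in different components.
alpha—delta (4): add — endpoints in different components.
alpha—theta (4): add — endpoints in different components.
epsilon—theta (4): add — endpoints in different components.
alpha—mu (6): add — endpoints in different components.
kappa—theta (6): add — endpoints in different components.
gamma—mu (7): skip — gamma and mu already connected.
iota—theta (8): add — endpoints in different components.
Edges rejected before the tree was complete: 1.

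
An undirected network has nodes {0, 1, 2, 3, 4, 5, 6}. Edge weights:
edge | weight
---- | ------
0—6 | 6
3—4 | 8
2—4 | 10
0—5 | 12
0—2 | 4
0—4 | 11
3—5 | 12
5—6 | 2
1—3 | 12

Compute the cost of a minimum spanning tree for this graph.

Sort edges by weight, then run Kruskal:
5—6 (2): add — endpoints in different components.
0—2 (4): add — endpoints in different components.
0—6 (6): add — endpoints in different components.
3—4 (8): add — endpoints in different components.
2—4 (10): add — endpoints in different components.
0—4 (11): skip — 0 and 4 already connected.
0—5 (12): skip — 0 and 5 already connected.
1—3 (12): add — endpoints in different components.
MST edges: 5—6, 0—2, 0—6, 3—4, 2—4, 1—3; total weight 2+4+6+8+10+12 = 42.

42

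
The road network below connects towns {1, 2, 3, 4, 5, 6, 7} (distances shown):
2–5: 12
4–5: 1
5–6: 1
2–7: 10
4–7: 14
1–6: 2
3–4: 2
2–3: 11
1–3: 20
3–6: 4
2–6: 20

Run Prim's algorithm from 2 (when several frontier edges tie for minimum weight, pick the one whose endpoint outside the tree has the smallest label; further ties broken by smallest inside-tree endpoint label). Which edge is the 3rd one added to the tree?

Prim's algorithm from 2:
Step 1: cheapest edge leaving the tree is 2–7 (10); add 7.
Step 2: cheapest edge leaving the tree is 2–3 (11); add 3.
Step 3: cheapest edge leaving the tree is 3–4 (2); add 4.
Step 4: cheapest edge leaving the tree is 4–5 (1); add 5.
Step 5: cheapest edge leaving the tree is 5–6 (1); add 6.
Step 6: cheapest edge leaving the tree is 1–6 (2); add 1.
The 3rd edge added is 3–4.

3-4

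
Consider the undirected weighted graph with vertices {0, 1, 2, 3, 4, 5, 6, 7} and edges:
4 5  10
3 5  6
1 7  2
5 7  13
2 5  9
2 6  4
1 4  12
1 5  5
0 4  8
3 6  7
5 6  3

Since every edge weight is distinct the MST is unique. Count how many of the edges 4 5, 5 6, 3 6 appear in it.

Kruskal: consider edges lightest-first.
1 7 (2): add — endpoints in different components.
5 6 (3): add — endpoints in different components.
2 6 (4): add — endpoints in different components.
1 5 (5): add — endpoints in different components.
3 5 (6): add — endpoints in different components.
3 6 (7): skip — 3 and 6 already connected.
0 4 (8): add — endpoints in different components.
2 5 (9): skip — 2 and 5 already connected.
4 5 (10): add — endpoints in different components.
MST edge set: {1 7, 5 6, 2 6, 1 5, 3 5, 0 4, 4 5}.
Of the listed edges, {4 5, 5 6} are in the MST → 2.

2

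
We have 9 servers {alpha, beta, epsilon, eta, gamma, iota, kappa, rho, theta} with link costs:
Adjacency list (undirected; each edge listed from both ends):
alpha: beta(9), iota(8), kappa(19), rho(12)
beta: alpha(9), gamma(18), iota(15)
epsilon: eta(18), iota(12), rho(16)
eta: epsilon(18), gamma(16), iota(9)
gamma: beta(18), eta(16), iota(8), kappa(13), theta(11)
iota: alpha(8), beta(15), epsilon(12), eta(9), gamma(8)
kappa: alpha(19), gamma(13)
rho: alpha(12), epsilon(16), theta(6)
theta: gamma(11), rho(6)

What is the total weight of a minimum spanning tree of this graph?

Grow the tree from beta using Prim:
Step 1: cheapest edge leaving the tree is alpha beta (9); add alpha.
Step 2: cheapest edge leaving the tree is alpha iota (8); add iota.
Step 3: cheapest edge leaving the tree is gamma iota (8); add gamma.
Step 4: cheapest edge leaving the tree is eta iota (9); add eta.
Step 5: cheapest edge leaving the tree is gamma theta (11); add theta.
Step 6: cheapest edge leaving the tree is rho theta (6); add rho.
Step 7: cheapest edge leaving the tree is epsilon iota (12); add epsilon.
Step 8: cheapest edge leaving the tree is gamma kappa (13); add kappa.
MST edges: alpha beta, alpha iota, gamma iota, eta iota, gamma theta, rho theta, epsilon iota, gamma kappa; total weight 9+8+8+9+11+6+12+13 = 76.

76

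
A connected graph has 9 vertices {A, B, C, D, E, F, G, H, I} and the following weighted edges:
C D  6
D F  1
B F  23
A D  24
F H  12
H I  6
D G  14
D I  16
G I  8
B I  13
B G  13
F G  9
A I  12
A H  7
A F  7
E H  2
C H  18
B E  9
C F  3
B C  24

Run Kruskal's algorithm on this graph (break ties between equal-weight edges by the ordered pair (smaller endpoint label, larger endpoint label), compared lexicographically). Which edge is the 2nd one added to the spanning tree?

Kruskal's algorithm — process edges by increasing weight (ties by edge label):
D F (1): add — endpoints in different components.
E H (2): add — endpoints in different components.
C F (3): add — endpoints in different components.
C D (6): skip — C and D already connected.
H I (6): add — endpoints in different components.
A F (7): add — endpoints in different components.
A H (7): add — endpoints in different components.
G I (8): add — endpoints in different components.
B E (9): add — endpoints in different components.
The 2nd edge added is E H.

E-H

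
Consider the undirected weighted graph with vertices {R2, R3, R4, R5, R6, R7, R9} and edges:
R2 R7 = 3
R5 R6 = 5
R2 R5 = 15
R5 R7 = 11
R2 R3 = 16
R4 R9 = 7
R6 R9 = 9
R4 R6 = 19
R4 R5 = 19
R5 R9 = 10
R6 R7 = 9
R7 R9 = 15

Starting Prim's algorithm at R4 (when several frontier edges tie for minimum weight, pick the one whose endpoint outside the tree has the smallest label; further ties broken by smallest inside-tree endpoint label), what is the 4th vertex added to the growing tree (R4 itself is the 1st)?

R5

Prim, starting at R4.
Step 1: frontier [R4 R9 7, R4 R5 19, R4 R6 19] → take R4 R9 (7); add R9.
Step 2: frontier [R4 R5 19, R4 R6 19, R6 R9 9, R5 R9 10, R7 R9 15] → take R6 R9 (9); add R6.
Step 3: frontier [R4 R5 19, R5 R6 5, R6 R7 9, R5 R9 10, R7 R9 15] → take R5 R6 (5); add R5.
Step 4: frontier [R5 R7 11, R2 R5 15, R6 R7 9, R7 R9 15] → take R6 R7 (9); add R7.
Step 5: frontier [R2 R5 15, R2 R7 3] → take R2 R7 (3); add R2.
Step 6: frontier [R2 R3 16] → take R2 R3 (16); add R3.
Vertex order: R4, R9, R6, R5, R7, R2, R3. The 4th vertex is R5.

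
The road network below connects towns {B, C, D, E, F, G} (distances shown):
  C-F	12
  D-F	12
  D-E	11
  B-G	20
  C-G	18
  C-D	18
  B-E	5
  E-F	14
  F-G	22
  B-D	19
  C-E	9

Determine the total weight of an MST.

55

Grow the tree from E using Prim:
Step 1: cheapest edge leaving the tree is B-E (5); add B.
Step 2: cheapest edge leaving the tree is C-E (9); add C.
Step 3: cheapest edge leaving the tree is D-E (11); add D.
Step 4: cheapest edge leaving the tree is C-F (12); add F.
Step 5: cheapest edge leaving the tree is C-G (18); add G.
MST edges: B-E, C-E, D-E, C-F, C-G; total weight 5+9+11+12+18 = 55.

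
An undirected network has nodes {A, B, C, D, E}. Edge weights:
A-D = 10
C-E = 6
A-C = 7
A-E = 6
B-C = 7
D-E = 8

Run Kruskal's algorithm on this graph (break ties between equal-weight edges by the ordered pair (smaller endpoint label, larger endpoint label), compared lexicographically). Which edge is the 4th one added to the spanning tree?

Kruskal's algorithm — process edges by increasing weight (ties by edge label):
A-E (6): add — endpoints in different components.
C-E (6): add — endpoints in different components.
A-C (7): skip — A and C already connected.
B-C (7): add — endpoints in different components.
D-E (8): add — endpoints in different components.
The 4th edge added is D-E.

D-E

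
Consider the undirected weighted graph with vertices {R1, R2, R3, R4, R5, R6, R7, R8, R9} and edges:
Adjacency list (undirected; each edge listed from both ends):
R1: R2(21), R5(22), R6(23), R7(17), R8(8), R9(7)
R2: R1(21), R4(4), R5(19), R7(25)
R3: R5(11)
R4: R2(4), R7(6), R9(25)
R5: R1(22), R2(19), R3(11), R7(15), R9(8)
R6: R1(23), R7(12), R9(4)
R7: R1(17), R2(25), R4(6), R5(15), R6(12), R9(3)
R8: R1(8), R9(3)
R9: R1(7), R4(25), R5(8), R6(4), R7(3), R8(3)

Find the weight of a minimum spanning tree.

46

Kruskal: consider edges lightest-first.
R7–R9 (3): add — endpoints in different components.
R8–R9 (3): add — endpoints in different components.
R2–R4 (4): add — endpoints in different components.
R6–R9 (4): add — endpoints in different components.
R4–R7 (6): add — endpoints in different components.
R1–R9 (7): add — endpoints in different components.
R1–R8 (8): skip — R1 and R8 already connected.
R5–R9 (8): add — endpoints in different components.
R3–R5 (11): add — endpoints in different components.
MST edges: R7–R9, R8–R9, R2–R4, R6–R9, R4–R7, R1–R9, R5–R9, R3–R5; total weight 3+3+4+4+6+7+8+11 = 46.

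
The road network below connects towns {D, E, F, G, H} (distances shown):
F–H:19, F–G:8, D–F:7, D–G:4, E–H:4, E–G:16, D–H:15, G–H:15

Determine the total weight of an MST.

30

Kruskal's algorithm — process edges by increasing weight (ties by edge label):
D–G (4): add — endpoints in different components.
E–H (4): add — endpoints in different components.
D–F (7): add — endpoints in different components.
F–G (8): skip — F and G already connected.
D–H (15): add — endpoints in different components.
MST edges: D–G, E–H, D–F, D–H; total weight 4+4+7+15 = 30.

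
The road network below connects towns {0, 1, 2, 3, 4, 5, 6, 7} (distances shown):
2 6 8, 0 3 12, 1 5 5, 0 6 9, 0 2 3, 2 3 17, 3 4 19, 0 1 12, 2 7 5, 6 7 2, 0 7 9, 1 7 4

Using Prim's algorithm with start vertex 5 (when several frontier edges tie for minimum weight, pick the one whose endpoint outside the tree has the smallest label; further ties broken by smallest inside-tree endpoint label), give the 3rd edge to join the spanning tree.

6-7

Grow the tree from 5 using Prim:
Step 1: frontier [1 5 5] → take 1 5 (5); add 1.
Step 2: frontier [1 7 4, 0 1 12] → take 1 7 (4); add 7.
Step 3: frontier [0 1 12, 6 7 2, 2 7 5, 0 7 9] → take 6 7 (2); add 6.
Step 4: frontier [0 1 12, 2 6 8, 0 6 9, 2 7 5, 0 7 9] → take 2 7 (5); add 2.
Step 5: frontier [0 1 12, 0 2 3, 2 3 17, 0 6 9, 0 7 9] → take 0 2 (3); add 0.
Step 6: frontier [0 3 12, 2 3 17] → take 0 3 (12); add 3.
Step 7: frontier [3 4 19] → take 3 4 (19); add 4.
The 3rd edge added is 6 7.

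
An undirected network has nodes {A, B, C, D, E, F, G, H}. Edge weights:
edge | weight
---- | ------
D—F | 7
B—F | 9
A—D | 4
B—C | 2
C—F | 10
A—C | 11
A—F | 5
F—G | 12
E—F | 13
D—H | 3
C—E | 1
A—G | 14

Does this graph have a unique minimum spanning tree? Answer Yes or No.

Sort edges by weight, then run Kruskal:
C—E (1): add — endpoints in different components.
B—C (2): add — endpoints in different components.
D—H (3): add — endpoints in different components.
A—D (4): add — endpoints in different components.
A—F (5): add — endpoints in different components.
D—F (7): skip — D and F already connected.
B—F (9): add — endpoints in different components.
C—F (10): skip — C and F already connected.
A—C (11): skip — A and C already connected.
F—G (12): add — endpoints in different components.
Every non-tree edge has weight strictly greater than the heaviest edge on the tree path between its endpoints, so the MST is unique.

Yes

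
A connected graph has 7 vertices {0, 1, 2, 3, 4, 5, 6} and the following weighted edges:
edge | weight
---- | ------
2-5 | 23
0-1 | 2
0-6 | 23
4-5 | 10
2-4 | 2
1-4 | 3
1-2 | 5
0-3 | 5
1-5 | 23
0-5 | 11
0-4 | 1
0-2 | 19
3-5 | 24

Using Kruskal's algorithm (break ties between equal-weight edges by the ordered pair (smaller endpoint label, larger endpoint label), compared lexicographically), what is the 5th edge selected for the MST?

4-5

Kruskal: consider edges lightest-first.
0-4 (1): add. Components now {0,4} {1} {2} {3} {5} {6}
0-1 (2): add. Components now {0,1,4} {2} {3} {5} {6}
2-4 (2): add. Components now {0,1,2,4} {3} {5} {6}
1-4 (3): skip — 1 and 4 already connected.
0-3 (5): add. Components now {0,1,2,3,4} {5} {6}
1-2 (5): skip — 1 and 2 already connected.
4-5 (10): add. Components now {0,1,2,3,4,5} {6}
0-5 (11): skip — 0 and 5 already connected.
0-2 (19): skip — 0 and 2 already connected.
0-6 (23): add. Components now {0,1,2,3,4,5,6}
The 5th edge added is 4-5.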